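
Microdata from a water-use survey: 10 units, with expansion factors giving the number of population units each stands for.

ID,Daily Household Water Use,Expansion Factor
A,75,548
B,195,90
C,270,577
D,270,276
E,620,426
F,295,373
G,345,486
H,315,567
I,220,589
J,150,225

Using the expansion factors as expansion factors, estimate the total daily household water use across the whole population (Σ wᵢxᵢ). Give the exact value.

1172720

Weighted total = 1172720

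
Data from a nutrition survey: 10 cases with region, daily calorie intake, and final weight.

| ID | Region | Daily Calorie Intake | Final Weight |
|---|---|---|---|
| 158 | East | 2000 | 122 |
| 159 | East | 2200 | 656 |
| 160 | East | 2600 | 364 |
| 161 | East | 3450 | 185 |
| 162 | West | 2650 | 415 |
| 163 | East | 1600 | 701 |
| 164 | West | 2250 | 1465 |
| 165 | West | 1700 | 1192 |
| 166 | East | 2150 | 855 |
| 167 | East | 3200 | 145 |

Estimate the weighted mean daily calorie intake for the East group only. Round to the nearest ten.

2210

East rows: 158, 159, 160, 161, 163, 166, 167
Weighted sum = 2000×122 + 2200×656 + 2600×364 + 3450×185 + 1600×701 + 2150×855 + 3200×145
  = 244000 + 1443200 + 946400 + 638250 + 1121600 + 1838250 + 464000 = 6695700
Sum of weights = 122 + 656 + 364 + 185 + 701 + 855 + 145 = 3028
Weighted mean = 6695700 / 3028 = 2211.2616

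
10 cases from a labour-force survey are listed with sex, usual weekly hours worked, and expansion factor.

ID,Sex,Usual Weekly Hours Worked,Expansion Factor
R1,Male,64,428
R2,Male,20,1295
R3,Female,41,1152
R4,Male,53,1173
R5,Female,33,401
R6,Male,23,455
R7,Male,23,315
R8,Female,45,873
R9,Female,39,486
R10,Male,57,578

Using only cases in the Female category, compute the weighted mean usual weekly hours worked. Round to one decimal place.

40.8

Female rows: R3, R5, R8, R9
Weighted sum = 41×1152 + 33×401 + 45×873 + 39×486
  = 47232 + 13233 + 39285 + 18954 = 118704
Sum of weights = 1152 + 401 + 873 + 486 = 2912
Weighted mean = 118704 / 2912 = 40.763736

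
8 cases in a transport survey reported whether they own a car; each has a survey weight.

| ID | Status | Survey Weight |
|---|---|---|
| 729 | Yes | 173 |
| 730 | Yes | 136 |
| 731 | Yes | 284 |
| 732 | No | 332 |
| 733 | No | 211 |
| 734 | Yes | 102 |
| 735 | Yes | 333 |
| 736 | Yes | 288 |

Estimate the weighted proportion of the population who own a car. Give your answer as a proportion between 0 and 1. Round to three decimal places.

0.708

Sum of weights for 'Yes' = 173 + 136 + 284 + 102 + 333 + 288 = 1316
Total weight = 1859
Weighted proportion = 1316 / 1859 = 0.70790748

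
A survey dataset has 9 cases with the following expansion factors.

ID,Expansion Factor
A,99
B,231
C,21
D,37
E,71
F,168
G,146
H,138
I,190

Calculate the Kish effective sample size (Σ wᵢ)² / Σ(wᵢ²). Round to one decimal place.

6.9

Σ wᵢ = 99 + 231 + 21 + 37 + 71 + 168 + 146 + 138 + 190 = 1101
Σ wᵢ² = 9801 + 53361 + 441 + 1369 + 5041 + 28224 + 21316 + 19044 + 36100 = 174697
n_eff = 1101² / 174697 = 1212201 / 174697 = 6.938877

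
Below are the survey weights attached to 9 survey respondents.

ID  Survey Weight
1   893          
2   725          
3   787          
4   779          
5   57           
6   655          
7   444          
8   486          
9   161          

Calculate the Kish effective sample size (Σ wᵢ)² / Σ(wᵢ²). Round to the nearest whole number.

7

Σ wᵢ = 4987
Σ wᵢ² = 797449 + 525625 + 619369 + 606841 + 3249 + 429025 + 197136 + 236196 + 25921 = 3440811
n_eff = 4987² / 3440811 = 24870169 / 3440811 = 7.2279962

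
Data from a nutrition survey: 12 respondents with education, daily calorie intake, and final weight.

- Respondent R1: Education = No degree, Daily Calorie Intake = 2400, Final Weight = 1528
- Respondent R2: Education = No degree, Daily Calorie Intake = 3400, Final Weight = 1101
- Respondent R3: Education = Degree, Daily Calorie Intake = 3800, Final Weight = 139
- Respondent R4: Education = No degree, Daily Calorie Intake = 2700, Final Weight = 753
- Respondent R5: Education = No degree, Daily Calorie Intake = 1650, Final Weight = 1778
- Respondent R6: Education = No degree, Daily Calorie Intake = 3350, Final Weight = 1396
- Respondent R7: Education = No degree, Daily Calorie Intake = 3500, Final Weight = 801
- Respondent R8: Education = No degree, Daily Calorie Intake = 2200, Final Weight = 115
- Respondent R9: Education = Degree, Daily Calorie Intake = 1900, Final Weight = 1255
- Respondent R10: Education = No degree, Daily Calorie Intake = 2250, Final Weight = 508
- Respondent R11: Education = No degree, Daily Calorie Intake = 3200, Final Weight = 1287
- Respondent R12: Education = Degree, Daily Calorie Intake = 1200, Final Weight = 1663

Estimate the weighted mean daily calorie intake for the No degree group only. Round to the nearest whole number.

2738

No degree rows: R1, R2, R4, R5, R6, R7, R8, R10, R11
Weighted sum = 2400×1528 + 3400×1101 + 2700×753 + 1650×1778 + 3350×1396 + 3500×801 + 2200×115 + 2250×508 + 3200×1287
  = 3667200 + 3743400 + 2033100 + 2933700 + 4676600 + 2803500 + 253000 + 1143000 + 4118400 = 25371900
Sum of weights = 1528 + 1101 + 753 + 1778 + 1396 + 801 + 115 + 508 + 1287 = 9267
Weighted mean = 25371900 / 9267 = 2737.8763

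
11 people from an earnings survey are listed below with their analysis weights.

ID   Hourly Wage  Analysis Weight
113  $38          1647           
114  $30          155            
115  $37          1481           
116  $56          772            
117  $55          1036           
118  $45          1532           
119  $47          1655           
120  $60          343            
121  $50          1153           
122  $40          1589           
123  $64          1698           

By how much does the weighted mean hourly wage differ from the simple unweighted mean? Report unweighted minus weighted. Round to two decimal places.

Unweighted sum = 38 + 30 + 37 + 56 + 55 + 45 + 47 + 60 + 50 + 40 + 64 = 522
Unweighted mean = 522 / 11 = 47.454545
Weighted sum = 38×1647 + 30×155 + 37×1481 + 56×772 + 55×1036 + 45×1532 + 47×1655 + 60×343 + 50×1153 + 40×1589 + 64×1698
  = 62586 + 4650 + 54797 + 43232 + 56980 + 68940 + 77785 + 20580 + 57650 + 63560 + 108672 = 619432
Sum of weights = 1647 + 155 + 1481 + 772 + 1036 + 1532 + 1655 + 343 + 1153 + 1589 + 1698 = 13061
Weighted mean = 619432 / 13061 = 47.426078
Difference (unweighted minus weighted) = 0.028467819

0.03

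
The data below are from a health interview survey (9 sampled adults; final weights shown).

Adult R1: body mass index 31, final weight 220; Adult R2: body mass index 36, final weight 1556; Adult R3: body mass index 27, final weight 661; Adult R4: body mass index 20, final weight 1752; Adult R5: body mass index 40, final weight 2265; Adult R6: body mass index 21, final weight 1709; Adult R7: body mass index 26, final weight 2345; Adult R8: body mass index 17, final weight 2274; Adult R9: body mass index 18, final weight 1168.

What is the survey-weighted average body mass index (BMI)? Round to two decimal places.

26.01

Weighted sum = 362864
Sum of weights = 220 + 1556 + 661 + 1752 + 2265 + 1709 + 2345 + 2274 + 1168 = 13950
Weighted mean = 362864 / 13950 = 26.011756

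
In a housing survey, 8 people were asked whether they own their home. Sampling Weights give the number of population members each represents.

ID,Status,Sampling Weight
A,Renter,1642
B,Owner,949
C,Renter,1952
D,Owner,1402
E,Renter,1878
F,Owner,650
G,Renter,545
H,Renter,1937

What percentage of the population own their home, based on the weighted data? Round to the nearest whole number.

27

Sum of weights for 'Owner' = 949 + 1402 + 650 = 3001
Total weight = 1642 + 949 + 1952 + 1402 + 1878 + 650 + 545 + 1937 = 10955
Weighted proportion = 3001 / 10955 = 0.27393884 → 27.393884%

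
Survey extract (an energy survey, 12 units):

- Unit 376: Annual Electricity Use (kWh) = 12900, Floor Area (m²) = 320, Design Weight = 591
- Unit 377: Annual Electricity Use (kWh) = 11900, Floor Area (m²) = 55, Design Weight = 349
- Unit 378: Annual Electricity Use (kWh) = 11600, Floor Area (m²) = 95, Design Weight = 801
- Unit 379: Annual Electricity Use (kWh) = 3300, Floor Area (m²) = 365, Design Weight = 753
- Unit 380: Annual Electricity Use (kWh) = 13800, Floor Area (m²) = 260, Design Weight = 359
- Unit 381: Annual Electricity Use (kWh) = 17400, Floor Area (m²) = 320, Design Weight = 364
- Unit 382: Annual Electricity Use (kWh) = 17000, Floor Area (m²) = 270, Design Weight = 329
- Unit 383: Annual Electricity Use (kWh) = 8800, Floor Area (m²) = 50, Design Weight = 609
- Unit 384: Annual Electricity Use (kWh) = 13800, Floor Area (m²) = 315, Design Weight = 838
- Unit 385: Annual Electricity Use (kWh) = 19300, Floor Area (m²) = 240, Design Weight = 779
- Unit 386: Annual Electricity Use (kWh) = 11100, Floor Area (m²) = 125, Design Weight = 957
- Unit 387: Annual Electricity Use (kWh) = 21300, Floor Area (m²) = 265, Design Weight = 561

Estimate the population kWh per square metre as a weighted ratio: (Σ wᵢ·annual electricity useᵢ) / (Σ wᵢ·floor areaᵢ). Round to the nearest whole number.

Σ wᵢ·y = 94964600
Σ wᵢ·x = 320×591 + 55×349 + 95×801 + 365×753 + 260×359 + 320×364 + 270×329 + 50×609 + 315×838 + 240×779 + 125×957 + 265×561
  = 1607575
Ratio = 94964600 / 1607575 = 59.0732

59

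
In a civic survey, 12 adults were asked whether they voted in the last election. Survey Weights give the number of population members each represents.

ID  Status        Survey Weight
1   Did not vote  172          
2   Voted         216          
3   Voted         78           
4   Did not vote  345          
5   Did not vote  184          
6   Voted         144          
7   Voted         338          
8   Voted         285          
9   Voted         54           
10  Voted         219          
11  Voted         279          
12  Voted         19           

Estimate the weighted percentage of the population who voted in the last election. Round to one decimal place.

Sum of weights for 'Voted' = 216 + 78 + 144 + 338 + 285 + 54 + 219 + 279 + 19 = 1632
Total weight = 2333
Weighted proportion = 1632 / 2333 = 0.6995285 → 69.95285%

70.0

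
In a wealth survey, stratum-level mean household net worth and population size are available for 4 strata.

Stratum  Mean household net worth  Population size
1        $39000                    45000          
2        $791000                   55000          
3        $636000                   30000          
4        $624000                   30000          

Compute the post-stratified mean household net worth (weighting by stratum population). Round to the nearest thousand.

519000

Σ Nₕ·x̄ₕ = 39000×45000 + 791000×55000 + 636000×30000 + 624000×30000
  = 1755000000 + 43505000000 + 19080000000 + 18720000000 = 83060000000
Σ Nₕ = 45000 + 55000 + 30000 + 30000 = 160000
Overall mean = 83060000000 / 160000 = 519125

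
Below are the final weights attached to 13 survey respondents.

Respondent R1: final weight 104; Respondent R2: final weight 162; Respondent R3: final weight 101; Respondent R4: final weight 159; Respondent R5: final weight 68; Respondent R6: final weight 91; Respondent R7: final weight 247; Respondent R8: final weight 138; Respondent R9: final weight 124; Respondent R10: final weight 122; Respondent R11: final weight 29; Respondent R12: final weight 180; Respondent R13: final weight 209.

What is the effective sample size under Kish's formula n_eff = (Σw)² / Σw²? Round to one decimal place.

11.0

Σ wᵢ = 1734
Σ wᵢ² = 272682
n_eff = 1734² / 272682 = 3006756 / 272682 = 11.026602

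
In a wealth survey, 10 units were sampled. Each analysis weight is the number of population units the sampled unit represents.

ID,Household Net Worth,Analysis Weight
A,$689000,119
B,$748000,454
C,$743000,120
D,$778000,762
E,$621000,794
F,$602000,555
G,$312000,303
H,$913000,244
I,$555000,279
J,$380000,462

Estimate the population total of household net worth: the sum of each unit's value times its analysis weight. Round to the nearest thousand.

Weighted total = 689000×119 + 748000×454 + 743000×120 + 778000×762 + 621000×794 + 602000×555 + 312000×303 + 913000×244 + 555000×279 + 380000×462
  = 2578476000

2578476000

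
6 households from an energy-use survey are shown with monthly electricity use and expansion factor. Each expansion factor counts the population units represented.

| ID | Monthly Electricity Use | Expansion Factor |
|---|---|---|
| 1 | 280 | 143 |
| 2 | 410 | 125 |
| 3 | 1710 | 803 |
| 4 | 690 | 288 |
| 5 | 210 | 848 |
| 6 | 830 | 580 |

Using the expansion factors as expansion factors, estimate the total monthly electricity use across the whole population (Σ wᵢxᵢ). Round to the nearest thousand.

2323000

Weighted total = 280×143 + 410×125 + 1710×803 + 690×288 + 210×848 + 830×580
  = 2322620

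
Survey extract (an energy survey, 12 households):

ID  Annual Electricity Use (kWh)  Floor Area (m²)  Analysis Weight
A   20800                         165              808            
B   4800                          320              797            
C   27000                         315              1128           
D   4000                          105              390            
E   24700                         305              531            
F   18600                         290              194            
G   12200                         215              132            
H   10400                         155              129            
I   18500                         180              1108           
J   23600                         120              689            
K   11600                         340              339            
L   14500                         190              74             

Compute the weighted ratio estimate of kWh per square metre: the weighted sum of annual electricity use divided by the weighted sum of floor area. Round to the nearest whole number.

Σ wᵢ·y = 20800×808 + 4800×797 + 27000×1128 + 4000×390 + 24700×531 + 18600×194 + 12200×132 + 10400×129 + 18500×1108 + 23600×689 + 11600×339 + 14500×74
  = 114087900
Σ wᵢ·x = 165×808 + 320×797 + 315×1128 + 105×390 + 305×531 + 290×194 + 215×132 + 155×129 + 180×1108 + 120×689 + 340×339 + 190×74
  = 133320 + 255040 + 355320 + 40950 + 161955 + 56260 + 28380 + 19995 + 199440 + 82680 + 115260 + 14060 = 1462660
Ratio = 114087900 / 1462660 = 78.000287

78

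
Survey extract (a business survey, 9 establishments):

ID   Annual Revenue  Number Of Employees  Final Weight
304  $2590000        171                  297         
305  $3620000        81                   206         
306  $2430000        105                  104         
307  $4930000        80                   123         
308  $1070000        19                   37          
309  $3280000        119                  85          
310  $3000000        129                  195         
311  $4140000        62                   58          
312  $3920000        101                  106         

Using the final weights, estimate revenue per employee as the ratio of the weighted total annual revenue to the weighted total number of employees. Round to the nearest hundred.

28400

Σ wᵢ·y = 2590000×297 + 3620000×206 + 2430000×104 + 4930000×123 + 1070000×37 + 3280000×85 + 3000000×195 + 4140000×58 + 3920000×106
  = 769230000 + 745720000 + 252720000 + 606390000 + 39590000 + 278800000 + 585000000 + 240120000 + 415520000 = 3933090000
Σ wᵢ·x = 171×297 + 81×206 + 105×104 + 80×123 + 19×37 + 119×85 + 129×195 + 62×58 + 101×106
  = 138508
Ratio = 3933090000 / 138508 = 28396.122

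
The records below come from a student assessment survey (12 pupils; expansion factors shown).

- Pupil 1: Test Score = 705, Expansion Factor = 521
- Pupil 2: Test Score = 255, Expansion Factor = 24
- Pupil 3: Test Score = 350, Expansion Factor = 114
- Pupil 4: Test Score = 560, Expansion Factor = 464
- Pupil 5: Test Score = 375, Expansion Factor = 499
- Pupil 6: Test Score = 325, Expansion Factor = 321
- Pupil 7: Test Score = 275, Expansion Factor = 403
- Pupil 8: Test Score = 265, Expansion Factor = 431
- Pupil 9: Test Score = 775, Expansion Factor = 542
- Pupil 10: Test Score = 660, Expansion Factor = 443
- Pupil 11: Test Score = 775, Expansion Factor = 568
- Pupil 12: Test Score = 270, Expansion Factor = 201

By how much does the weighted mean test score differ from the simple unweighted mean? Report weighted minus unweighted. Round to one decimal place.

63.1

Unweighted sum = 705 + 255 + 350 + 560 + 375 + 325 + 275 + 265 + 775 + 660 + 775 + 270 = 5590
Unweighted mean = 5590 / 12 = 465.83333
Weighted sum = 2396555
Sum of weights = 521 + 24 + 114 + 464 + 499 + 321 + 403 + 431 + 542 + 443 + 568 + 201 = 4531
Weighted mean = 2396555 / 4531 = 528.92408
Difference (weighted minus unweighted) = 63.090745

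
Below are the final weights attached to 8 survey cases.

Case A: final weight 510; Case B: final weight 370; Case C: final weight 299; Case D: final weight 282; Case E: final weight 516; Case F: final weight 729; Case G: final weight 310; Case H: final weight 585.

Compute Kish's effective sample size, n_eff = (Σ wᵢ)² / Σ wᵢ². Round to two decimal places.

7.20

Σ wᵢ = 510 + 370 + 299 + 282 + 516 + 729 + 310 + 585 = 3601
Σ wᵢ² = 260100 + 136900 + 89401 + 79524 + 266256 + 531441 + 96100 + 342225 = 1801947
n_eff = 3601² / 1801947 = 12967201 / 1801947 = 7.1962166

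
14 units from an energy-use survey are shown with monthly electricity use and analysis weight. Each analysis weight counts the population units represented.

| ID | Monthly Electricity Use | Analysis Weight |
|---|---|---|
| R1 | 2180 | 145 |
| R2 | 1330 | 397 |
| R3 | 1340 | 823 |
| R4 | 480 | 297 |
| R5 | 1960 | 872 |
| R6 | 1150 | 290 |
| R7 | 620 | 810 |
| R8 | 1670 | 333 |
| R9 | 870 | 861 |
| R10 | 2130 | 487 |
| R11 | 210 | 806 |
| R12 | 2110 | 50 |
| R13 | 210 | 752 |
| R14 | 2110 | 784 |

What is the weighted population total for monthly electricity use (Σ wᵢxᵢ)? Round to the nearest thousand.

Weighted total = 9063720

9064000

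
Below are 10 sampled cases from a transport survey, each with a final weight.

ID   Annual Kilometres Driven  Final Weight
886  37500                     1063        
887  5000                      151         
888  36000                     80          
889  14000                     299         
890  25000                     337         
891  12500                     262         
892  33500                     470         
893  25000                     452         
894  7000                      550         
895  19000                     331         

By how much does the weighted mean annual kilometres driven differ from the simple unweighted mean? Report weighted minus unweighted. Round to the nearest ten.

2720

Unweighted sum = 37500 + 5000 + 36000 + 14000 + 25000 + 12500 + 33500 + 25000 + 7000 + 19000 = 214500
Unweighted mean = 214500 / 10 = 21450
Weighted sum = 37500×1063 + 5000×151 + 36000×80 + 14000×299 + 25000×337 + 12500×262 + 33500×470 + 25000×452 + 7000×550 + 19000×331
  = 96567500
Sum of weights = 1063 + 151 + 80 + 299 + 337 + 262 + 470 + 452 + 550 + 331 = 3995
Weighted mean = 96567500 / 3995 = 24172.09
Difference (weighted minus unweighted) = 2722.0901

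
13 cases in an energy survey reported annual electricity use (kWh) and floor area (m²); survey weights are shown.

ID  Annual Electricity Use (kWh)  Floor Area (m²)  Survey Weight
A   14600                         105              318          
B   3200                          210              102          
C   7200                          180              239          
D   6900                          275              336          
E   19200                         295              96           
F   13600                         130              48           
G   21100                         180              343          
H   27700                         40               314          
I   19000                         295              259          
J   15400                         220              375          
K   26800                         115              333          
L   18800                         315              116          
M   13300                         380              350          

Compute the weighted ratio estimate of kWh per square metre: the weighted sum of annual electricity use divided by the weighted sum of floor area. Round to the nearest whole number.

81

Σ wᵢ·y = 53895700
Σ wᵢ·x = 665830
Ratio = 53895700 / 665830 = 80.945136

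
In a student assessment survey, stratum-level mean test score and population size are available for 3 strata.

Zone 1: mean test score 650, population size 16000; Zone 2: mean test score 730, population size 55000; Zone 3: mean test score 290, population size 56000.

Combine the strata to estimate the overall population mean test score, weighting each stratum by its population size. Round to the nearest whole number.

526

Σ Nₕ·x̄ₕ = 650×16000 + 730×55000 + 290×56000
  = 10400000 + 40150000 + 16240000 = 66790000
Σ Nₕ = 16000 + 55000 + 56000 = 127000
Overall mean = 66790000 / 127000 = 525.90551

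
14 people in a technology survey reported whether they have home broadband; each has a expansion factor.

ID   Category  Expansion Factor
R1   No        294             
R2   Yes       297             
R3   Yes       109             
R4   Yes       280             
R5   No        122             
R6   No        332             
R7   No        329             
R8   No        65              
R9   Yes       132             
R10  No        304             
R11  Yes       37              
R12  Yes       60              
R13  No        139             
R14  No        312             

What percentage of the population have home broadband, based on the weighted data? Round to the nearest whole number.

33

Sum of weights for 'Yes' = 297 + 109 + 280 + 132 + 37 + 60 = 915
Total weight = 2812
Weighted proportion = 915 / 2812 = 0.32539118 → 32.539118%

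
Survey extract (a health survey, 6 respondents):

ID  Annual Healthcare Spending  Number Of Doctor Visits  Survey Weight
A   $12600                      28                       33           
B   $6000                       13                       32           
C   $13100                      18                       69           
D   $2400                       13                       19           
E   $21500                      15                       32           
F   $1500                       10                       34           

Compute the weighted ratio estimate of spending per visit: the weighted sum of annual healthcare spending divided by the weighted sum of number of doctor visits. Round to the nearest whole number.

629

Σ wᵢ·y = 12600×33 + 6000×32 + 13100×69 + 2400×19 + 21500×32 + 1500×34
  = 2296300
Σ wᵢ·x = 28×33 + 13×32 + 18×69 + 13×19 + 15×32 + 10×34
  = 924 + 416 + 1242 + 247 + 480 + 340 = 3649
Ratio = 2296300 / 3649 = 629.2957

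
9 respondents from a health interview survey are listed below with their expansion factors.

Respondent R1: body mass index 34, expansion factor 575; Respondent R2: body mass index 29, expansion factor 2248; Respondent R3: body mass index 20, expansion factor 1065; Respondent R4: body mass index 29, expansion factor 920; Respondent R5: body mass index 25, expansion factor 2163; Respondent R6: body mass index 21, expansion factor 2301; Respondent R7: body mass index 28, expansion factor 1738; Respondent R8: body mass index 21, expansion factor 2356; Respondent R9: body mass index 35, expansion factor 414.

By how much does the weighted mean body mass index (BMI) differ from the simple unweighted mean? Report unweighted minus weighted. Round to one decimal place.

Unweighted sum = 242
Unweighted mean = 242 / 9 = 26.888889
Weighted sum = 34×575 + 29×2248 + 20×1065 + 29×920 + 25×2163 + 21×2301 + 28×1738 + 21×2356 + 35×414
  = 347748
Sum of weights = 575 + 2248 + 1065 + 920 + 2163 + 2301 + 1738 + 2356 + 414 = 13780
Weighted mean = 347748 / 13780 = 25.235704
Difference (unweighted minus weighted) = 1.653185

1.7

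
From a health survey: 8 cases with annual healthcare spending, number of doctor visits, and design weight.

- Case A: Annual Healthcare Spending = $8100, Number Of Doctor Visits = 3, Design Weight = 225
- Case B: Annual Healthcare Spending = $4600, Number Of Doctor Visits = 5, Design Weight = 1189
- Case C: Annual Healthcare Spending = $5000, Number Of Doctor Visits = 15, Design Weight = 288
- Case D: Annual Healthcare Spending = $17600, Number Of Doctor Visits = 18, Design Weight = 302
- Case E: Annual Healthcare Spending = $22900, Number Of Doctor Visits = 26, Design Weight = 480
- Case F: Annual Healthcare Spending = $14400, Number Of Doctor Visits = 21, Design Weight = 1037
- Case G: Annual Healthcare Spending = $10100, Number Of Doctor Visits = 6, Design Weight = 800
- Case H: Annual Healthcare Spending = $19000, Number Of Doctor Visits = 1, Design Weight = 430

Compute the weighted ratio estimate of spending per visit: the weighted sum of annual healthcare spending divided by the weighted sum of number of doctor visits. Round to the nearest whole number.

Σ wᵢ·y = 8100×225 + 4600×1189 + 5000×288 + 17600×302 + 22900×480 + 14400×1037 + 10100×800 + 19000×430
  = 1822500 + 5469400 + 1440000 + 5315200 + 10992000 + 14932800 + 8080000 + 8170000 = 56221900
Σ wᵢ·x = 3×225 + 5×1189 + 15×288 + 18×302 + 26×480 + 21×1037 + 6×800 + 1×430
  = 55863
Ratio = 56221900 / 55863 = 1006.4246

1006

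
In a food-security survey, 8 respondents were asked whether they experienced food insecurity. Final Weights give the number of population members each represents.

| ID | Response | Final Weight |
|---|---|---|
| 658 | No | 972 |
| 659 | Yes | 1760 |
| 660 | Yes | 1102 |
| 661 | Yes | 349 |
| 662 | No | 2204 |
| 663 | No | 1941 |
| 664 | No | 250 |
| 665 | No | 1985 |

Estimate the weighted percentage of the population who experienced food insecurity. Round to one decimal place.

Sum of weights for 'Yes' = 1760 + 1102 + 349 = 3211
Total weight = 972 + 1760 + 1102 + 349 + 2204 + 1941 + 250 + 1985 = 10563
Weighted proportion = 3211 / 10563 = 0.30398561 → 30.398561%

30.4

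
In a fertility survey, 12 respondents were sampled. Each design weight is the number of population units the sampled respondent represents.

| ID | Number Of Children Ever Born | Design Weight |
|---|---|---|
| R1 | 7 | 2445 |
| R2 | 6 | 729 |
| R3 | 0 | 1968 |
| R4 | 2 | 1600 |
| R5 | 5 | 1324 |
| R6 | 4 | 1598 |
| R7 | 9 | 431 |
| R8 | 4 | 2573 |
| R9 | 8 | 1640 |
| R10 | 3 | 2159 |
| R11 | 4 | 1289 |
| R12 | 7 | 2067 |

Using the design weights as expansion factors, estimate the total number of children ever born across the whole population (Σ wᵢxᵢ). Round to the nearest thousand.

91000

Weighted total = 7×2445 + 6×729 + 0×1968 + 2×1600 + 5×1324 + 4×1598 + 9×431 + 4×2573 + 8×1640 + 3×2159 + 4×1289 + 7×2067
  = 17115 + 4374 + 0 + 3200 + 6620 + 6392 + 3879 + 10292 + 13120 + 6477 + 5156 + 14469 = 91094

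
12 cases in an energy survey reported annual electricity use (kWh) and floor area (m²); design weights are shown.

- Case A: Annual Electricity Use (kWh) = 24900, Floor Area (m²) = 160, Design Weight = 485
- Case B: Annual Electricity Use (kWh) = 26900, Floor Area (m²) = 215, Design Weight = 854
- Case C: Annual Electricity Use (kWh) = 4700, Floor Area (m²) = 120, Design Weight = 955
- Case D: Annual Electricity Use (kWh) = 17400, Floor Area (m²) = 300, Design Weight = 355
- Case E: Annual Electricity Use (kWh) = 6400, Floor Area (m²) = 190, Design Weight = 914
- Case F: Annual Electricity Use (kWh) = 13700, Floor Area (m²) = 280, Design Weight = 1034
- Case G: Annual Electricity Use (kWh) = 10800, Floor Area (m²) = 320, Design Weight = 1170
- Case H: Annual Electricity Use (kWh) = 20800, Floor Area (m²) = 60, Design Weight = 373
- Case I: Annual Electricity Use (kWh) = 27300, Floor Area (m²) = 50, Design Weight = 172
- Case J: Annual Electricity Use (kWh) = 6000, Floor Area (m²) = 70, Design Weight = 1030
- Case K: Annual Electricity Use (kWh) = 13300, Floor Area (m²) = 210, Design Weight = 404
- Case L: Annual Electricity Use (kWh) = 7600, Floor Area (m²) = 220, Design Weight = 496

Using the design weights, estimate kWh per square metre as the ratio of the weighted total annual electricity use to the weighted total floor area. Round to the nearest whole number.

Σ wᵢ·y = 24900×485 + 26900×854 + 4700×955 + 17400×355 + 6400×914 + 13700×1034 + 10800×1170 + 20800×373 + 27300×172 + 6000×1030 + 13300×404 + 7600×496
  = 12076500 + 22972600 + 4488500 + 6177000 + 5849600 + 14165800 + 12636000 + 7758400 + 4695600 + 6180000 + 5373200 + 3769600 = 106142800
Σ wᵢ·x = 1616930
Ratio = 106142800 / 1616930 = 65.644648

66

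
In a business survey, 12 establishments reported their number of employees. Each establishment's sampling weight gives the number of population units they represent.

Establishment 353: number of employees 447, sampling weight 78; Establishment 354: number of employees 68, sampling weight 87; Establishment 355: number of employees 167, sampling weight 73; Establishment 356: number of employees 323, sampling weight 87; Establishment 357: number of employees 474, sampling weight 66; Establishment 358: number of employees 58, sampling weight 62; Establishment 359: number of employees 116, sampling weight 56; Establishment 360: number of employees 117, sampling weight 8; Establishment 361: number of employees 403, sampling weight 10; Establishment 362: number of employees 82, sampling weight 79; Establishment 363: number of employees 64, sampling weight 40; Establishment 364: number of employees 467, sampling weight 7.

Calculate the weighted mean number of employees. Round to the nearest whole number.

Weighted sum = 447×78 + 68×87 + 167×73 + 323×87 + 474×66 + 58×62 + 116×56 + 117×8 + 403×10 + 82×79 + 64×40 + 467×7
  = 139723
Sum of weights = 653
Weighted mean = 139723 / 653 = 213.9709

214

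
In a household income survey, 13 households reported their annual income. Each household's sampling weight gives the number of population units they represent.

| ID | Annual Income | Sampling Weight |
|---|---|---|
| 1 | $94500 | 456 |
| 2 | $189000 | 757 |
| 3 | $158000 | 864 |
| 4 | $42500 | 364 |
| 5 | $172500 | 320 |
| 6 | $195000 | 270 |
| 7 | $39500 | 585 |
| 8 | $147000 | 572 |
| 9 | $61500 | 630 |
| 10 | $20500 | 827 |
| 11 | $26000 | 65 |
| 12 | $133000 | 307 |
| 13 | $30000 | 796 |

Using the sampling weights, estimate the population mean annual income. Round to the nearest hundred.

99100

Weighted sum = 675288000
Sum of weights = 6813
Weighted mean = 675288000 / 6813 = 99117.569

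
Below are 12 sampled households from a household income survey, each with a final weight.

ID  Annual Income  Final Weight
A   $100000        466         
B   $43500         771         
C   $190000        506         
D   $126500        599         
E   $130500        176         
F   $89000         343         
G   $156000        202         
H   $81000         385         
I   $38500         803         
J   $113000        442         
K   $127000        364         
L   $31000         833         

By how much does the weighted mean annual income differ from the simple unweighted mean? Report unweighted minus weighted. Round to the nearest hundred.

13700

Unweighted sum = 100000 + 43500 + 190000 + 126500 + 130500 + 89000 + 156000 + 81000 + 38500 + 113000 + 127000 + 31000 = 1226000
Unweighted mean = 1226000 / 12 = 102166.67
Weighted sum = 100000×466 + 43500×771 + 190000×506 + 126500×599 + 130500×176 + 89000×343 + 156000×202 + 81000×385 + 38500×803 + 113000×442 + 127000×364 + 31000×833
  = 46600000 + 33538500 + 96140000 + 75773500 + 22968000 + 30527000 + 31512000 + 31185000 + 30915500 + 49946000 + 46228000 + 25823000 = 521156500
Sum of weights = 466 + 771 + 506 + 599 + 176 + 343 + 202 + 385 + 803 + 442 + 364 + 833 = 5890
Weighted mean = 521156500 / 5890 = 88481.579
Difference (unweighted minus weighted) = 13685.088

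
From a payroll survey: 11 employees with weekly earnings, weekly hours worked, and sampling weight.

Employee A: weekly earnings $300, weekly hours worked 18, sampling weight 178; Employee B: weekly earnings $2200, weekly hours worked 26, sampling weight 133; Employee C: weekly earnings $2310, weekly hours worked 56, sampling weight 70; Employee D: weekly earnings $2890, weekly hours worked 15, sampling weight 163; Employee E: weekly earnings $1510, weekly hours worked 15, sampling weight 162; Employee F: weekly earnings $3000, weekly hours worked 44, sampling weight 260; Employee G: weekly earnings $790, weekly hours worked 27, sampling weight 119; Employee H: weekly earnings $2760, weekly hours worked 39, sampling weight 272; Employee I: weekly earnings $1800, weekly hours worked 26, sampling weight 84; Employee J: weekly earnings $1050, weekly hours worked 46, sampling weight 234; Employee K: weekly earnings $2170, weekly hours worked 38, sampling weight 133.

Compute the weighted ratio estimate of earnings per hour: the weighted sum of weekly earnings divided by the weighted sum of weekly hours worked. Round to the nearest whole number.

60

Σ wᵢ·y = 300×178 + 2200×133 + 2310×70 + 2890×163 + 1510×162 + 3000×260 + 790×119 + 2760×272 + 1800×84 + 1050×234 + 2170×133
  = 53400 + 292600 + 161700 + 471070 + 244620 + 780000 + 94010 + 750720 + 151200 + 245700 + 288610 = 3533630
Σ wᵢ·x = 18×178 + 26×133 + 56×70 + 15×163 + 15×162 + 44×260 + 27×119 + 39×272 + 26×84 + 46×234 + 38×133
  = 3204 + 3458 + 3920 + 2445 + 2430 + 11440 + 3213 + 10608 + 2184 + 10764 + 5054 = 58720
Ratio = 3533630 / 58720 = 60.177623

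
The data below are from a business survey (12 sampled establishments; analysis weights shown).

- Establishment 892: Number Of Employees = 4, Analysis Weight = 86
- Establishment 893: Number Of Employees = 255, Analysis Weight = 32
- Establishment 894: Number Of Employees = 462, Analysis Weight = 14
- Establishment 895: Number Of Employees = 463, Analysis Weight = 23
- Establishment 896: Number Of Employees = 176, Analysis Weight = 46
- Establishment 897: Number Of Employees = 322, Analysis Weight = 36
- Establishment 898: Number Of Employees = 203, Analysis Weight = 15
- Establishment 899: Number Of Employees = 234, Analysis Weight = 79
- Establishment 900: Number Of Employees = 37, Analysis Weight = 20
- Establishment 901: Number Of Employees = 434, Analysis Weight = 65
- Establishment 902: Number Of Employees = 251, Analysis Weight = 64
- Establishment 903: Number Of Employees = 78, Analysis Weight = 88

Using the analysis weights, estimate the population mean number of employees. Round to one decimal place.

Weighted sum = 4×86 + 255×32 + 462×14 + 463×23 + 176×46 + 322×36 + 203×15 + 234×79 + 37×20 + 434×65 + 251×64 + 78×88
  = 118718
Sum of weights = 86 + 32 + 14 + 23 + 46 + 36 + 15 + 79 + 20 + 65 + 64 + 88 = 568
Weighted mean = 118718 / 568 = 209.01056

209.0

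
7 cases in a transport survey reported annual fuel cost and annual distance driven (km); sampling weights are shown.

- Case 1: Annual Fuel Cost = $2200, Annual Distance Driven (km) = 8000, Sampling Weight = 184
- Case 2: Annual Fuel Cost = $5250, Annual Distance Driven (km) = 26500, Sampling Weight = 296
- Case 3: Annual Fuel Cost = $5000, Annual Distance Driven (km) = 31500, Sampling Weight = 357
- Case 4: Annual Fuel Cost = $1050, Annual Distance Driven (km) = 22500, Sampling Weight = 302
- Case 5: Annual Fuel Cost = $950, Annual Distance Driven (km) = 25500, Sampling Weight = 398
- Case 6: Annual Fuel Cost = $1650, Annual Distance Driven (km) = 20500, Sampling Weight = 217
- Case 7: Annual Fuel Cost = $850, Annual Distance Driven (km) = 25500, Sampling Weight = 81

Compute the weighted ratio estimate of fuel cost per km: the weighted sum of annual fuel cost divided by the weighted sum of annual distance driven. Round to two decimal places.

0.11

Σ wᵢ·y = 2200×184 + 5250×296 + 5000×357 + 1050×302 + 950×398 + 1650×217 + 850×81
  = 404800 + 1554000 + 1785000 + 317100 + 378100 + 358050 + 68850 = 4865900
Σ wᵢ·x = 8000×184 + 26500×296 + 31500×357 + 22500×302 + 25500×398 + 20500×217 + 25500×81
  = 44019500
Ratio = 4865900 / 44019500 = 0.11053965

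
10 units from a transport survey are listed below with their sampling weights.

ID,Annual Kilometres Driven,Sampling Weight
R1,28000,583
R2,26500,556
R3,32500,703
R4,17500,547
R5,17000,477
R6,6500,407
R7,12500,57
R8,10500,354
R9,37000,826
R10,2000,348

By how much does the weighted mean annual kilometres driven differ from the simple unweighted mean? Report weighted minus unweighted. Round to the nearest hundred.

Unweighted sum = 28000 + 26500 + 32500 + 17500 + 17000 + 6500 + 12500 + 10500 + 37000 + 2000 = 190000
Unweighted mean = 190000 / 10 = 19000
Weighted sum = 28000×583 + 26500×556 + 32500×703 + 17500×547 + 17000×477 + 6500×407 + 12500×57 + 10500×354 + 37000×826 + 2000×348
  = 16324000 + 14734000 + 22847500 + 9572500 + 8109000 + 2645500 + 712500 + 3717000 + 30562000 + 696000 = 109920000
Sum of weights = 583 + 556 + 703 + 547 + 477 + 407 + 57 + 354 + 826 + 348 = 4858
Weighted mean = 109920000 / 4858 = 22626.595
Difference (weighted minus unweighted) = 3626.5953

3600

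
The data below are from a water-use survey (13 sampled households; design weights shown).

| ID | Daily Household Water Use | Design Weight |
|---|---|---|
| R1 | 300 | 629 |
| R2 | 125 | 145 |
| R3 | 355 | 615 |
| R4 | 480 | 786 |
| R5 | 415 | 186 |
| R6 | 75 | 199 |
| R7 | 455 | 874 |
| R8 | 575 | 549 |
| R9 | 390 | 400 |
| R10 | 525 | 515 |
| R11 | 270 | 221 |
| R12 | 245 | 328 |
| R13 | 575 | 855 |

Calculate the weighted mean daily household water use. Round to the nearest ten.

420

Weighted sum = 2665920
Sum of weights = 6302
Weighted mean = 2665920 / 6302 = 423.02761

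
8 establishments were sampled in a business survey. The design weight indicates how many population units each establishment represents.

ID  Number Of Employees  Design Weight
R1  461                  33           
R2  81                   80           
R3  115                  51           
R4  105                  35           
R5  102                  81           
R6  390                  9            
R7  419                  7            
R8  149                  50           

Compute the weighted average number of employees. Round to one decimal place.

154.3

Weighted sum = 461×33 + 81×80 + 115×51 + 105×35 + 102×81 + 390×9 + 419×7 + 149×50
  = 53388
Sum of weights = 33 + 80 + 51 + 35 + 81 + 9 + 7 + 50 = 346
Weighted mean = 53388 / 346 = 154.30058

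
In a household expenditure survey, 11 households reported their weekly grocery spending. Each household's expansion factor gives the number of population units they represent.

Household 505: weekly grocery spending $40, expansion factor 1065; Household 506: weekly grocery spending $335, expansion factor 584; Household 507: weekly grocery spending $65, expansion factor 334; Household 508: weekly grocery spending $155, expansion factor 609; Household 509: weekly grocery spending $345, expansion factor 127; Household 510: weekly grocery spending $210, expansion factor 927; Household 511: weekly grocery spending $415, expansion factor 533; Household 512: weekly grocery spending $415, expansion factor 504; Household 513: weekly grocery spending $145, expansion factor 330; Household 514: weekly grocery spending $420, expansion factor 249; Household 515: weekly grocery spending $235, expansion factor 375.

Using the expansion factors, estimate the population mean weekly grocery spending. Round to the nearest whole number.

Weighted sum = 40×1065 + 335×584 + 65×334 + 155×609 + 345×127 + 210×927 + 415×533 + 415×504 + 145×330 + 420×249 + 235×375
  = 42600 + 195640 + 21710 + 94395 + 43815 + 194670 + 221195 + 209160 + 47850 + 104580 + 88125 = 1263740
Sum of weights = 1065 + 584 + 334 + 609 + 127 + 927 + 533 + 504 + 330 + 249 + 375 = 5637
Weighted mean = 1263740 / 5637 = 224.18662

224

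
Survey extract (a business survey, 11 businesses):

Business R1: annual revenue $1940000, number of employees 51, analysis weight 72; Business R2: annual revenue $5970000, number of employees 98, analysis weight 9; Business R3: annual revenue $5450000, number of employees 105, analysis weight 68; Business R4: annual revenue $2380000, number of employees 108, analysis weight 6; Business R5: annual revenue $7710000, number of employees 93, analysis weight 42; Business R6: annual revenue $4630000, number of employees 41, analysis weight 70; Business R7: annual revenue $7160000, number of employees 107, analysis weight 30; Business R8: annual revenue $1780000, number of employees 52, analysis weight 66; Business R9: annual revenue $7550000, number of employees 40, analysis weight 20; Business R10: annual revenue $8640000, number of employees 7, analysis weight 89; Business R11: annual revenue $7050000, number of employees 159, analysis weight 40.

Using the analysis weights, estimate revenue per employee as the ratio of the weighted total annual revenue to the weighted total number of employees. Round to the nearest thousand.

Σ wᵢ·y = 2760450000
Σ wᵢ·x = 51×72 + 98×9 + 105×68 + 108×6 + 93×42 + 41×70 + 107×30 + 52×66 + 40×20 + 7×89 + 159×40
  = 3672 + 882 + 7140 + 648 + 3906 + 2870 + 3210 + 3432 + 800 + 623 + 6360 = 33543
Ratio = 2760450000 / 33543 = 82295.859

82000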